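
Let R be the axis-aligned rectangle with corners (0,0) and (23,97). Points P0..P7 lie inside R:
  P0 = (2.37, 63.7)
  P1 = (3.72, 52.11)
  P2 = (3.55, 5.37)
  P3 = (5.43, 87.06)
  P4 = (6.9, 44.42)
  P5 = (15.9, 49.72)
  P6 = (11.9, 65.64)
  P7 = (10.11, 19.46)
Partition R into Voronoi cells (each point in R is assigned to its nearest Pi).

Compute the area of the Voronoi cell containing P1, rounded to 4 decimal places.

1. box [0,23]×[0,97]: [(0, 0) (23, 0) (23, 97) (0, 97)]
2. ⊥bis P1·P0 via (3.045,57.905): [(0, 57.5503) (0, 0) (23, 0) (23, 60.2294)]  |A|=1354.4662
3. ⊥bis P1·P2 via (3.635,28.74): [(0, 57.5503) (0, 28.7532) (23, 28.6696) (23, 60.2294)]  |A|=694.1042
4. ⊥bis P1·P3 via (4.575,69.585): [(0, 57.5503) (0, 28.7532) (23, 28.6696) (23, 60.2294)]  |A|=694.1042
5. ⊥bis P1·P4 via (5.31,48.265): [(0, 57.5503) (0, 46.0692) (23, 55.5802) (23, 60.2294)]  |A|=185.4978
6. ⊥bis P1·P5 via (9.81,50.915): [(11.3719, 58.8749) (0, 57.5503) (0, 46.0692) (9.6415, 50.0562)]  |A|=104.3445
7. ⊥bis P1·P6 via (7.81,58.875): [(10.9942, 56.9499) (8.3855, 58.5271) (0, 57.5503) (0, 46.0692) (9.6415, 50.0562)]  |A|=101.5358
8. ⊥bis P1·P7 via (6.915,35.785): [(10.9942, 56.9499) (8.3855, 58.5271) (0, 57.5503) (0, 46.0692) (9.6415, 50.0562)]  |A|=101.5358
9. canonical 5-gon: [(10.9942, 56.9499) (8.3855, 58.5271) (0, 57.5503) (0, 46.0692) (9.6415, 50.0562)]
10. shoelace: 101.5358

Area of P1's cell: 101.5358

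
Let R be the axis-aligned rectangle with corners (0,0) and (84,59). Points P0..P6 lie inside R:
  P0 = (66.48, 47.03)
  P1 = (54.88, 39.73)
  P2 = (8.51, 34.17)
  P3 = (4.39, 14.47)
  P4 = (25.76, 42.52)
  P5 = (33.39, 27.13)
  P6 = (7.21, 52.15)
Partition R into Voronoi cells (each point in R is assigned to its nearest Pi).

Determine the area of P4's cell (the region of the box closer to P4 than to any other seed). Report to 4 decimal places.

Area of P4's cell: 552.1738

1. box [0,84]×[0,59]: [(0, 0) (84, 0) (84, 59) (0, 59)]
2. ⊥bis P4·P0 via (46.12,44.775): [(0, 0) (51.0791, 0) (44.5445, 59) (0, 59)]  |A|=2820.8964
3. ⊥bis P4·P1 via (40.32,41.125): [(0, 0) (36.3798, 0) (42.0326, 59) (0, 59)]  |A|=2313.166
4. ⊥bis P4·P2 via (17.135,38.345): [(35.6962, 0) (36.3798, 0) (42.0326, 59) (7.1368, 59)]  |A|=1049.5929
5. ⊥bis P4·P3 via (15.075,28.495): [(25.8921, 20.2539) (37.4749, 11.4296) (42.0326, 59) (7.1368, 59)]  |A|=971.6457
6. ⊥bis P4·P5 via (29.575,34.825): [(20.9167, 30.5324) (40.2221, 40.1036) (42.0326, 59) (7.1368, 59)]  |A|=670.4368
7. ⊥bis P4·P6 via (16.485,47.335): [(14.5694, 43.6451) (20.9167, 30.5324) (40.2221, 40.1036) (42.0326, 59) (22.5407, 59)]  |A|=552.1738
8. canonical 5-gon: [(14.5694, 43.6451) (20.9167, 30.5324) (40.2221, 40.1036) (42.0326, 59) (22.5407, 59)]
9. shoelace: 552.1738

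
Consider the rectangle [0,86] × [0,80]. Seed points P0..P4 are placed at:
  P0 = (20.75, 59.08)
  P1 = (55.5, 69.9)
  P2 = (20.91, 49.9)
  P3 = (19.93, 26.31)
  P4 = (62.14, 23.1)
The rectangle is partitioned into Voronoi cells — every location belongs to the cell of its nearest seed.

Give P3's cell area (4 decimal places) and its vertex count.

Area of P3's cell: 1546.2289 (4 vertices)

1. box [0,86]×[0,80]: [(0, 0) (86, 0) (86, 80) (0, 80)]
2. ⊥bis P3·P0 via (20.34,42.695): [(0, 43.204) (0, 0) (86, 0) (86, 41.052)]  |A|=3623.0064
3. ⊥bis P3·P1 via (37.715,48.105): [(45.1042, 42.0753) (0, 43.204) (0, 0) (86, 0) (86, 8.7038)]  |A|=2961.5539
4. ⊥bis P3·P2 via (20.42,38.105): [(51.5548, 36.8116) (0, 38.9533) (0, 0) (86, 0) (86, 8.7038)]  |A|=2736.9144
5. ⊥bis P3·P4 via (41.035,24.705): [(41.9859, 37.2091) (0, 38.9533) (0, 0) (39.1562, 0)]  |A|=1546.2289
6. canonical 4-gon: [(41.9859, 37.2091) (0, 38.9533) (0, 0) (39.1562, 0)]
7. shoelace: 1546.2289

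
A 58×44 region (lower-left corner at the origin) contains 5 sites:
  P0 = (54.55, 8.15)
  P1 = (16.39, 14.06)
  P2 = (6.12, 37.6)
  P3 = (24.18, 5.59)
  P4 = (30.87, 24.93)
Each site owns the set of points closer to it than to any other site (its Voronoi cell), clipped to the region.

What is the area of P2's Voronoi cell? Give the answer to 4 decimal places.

Area of P2's cell: 392.0565

1. box [0,58]×[0,44]: [(0, 0) (58, 0) (58, 44) (0, 44)]
2. ⊥bis P2·P0 via (30.335,22.875): [(0, 0) (16.4248, 0) (43.181, 44) (0, 44)]  |A|=1311.3284
3. ⊥bis P2·P1 via (11.255,25.83): [(0, 20.9197) (39.6705, 38.2271) (43.181, 44) (0, 44)]  |A|=582.4441
4. ⊥bis P2·P3 via (15.15,21.595): [(0, 20.9197) (39.6705, 38.2271) (43.181, 44) (0, 44)]  |A|=582.4441
5. ⊥bis P2·P4 via (18.495,31.265): [(0, 20.9197) (16.9946, 28.3341) (25.0143, 44) (0, 44)]  |A|=392.0565
6. canonical 4-gon: [(0, 20.9197) (16.9946, 28.3341) (25.0143, 44) (0, 44)]
7. shoelace: 392.0565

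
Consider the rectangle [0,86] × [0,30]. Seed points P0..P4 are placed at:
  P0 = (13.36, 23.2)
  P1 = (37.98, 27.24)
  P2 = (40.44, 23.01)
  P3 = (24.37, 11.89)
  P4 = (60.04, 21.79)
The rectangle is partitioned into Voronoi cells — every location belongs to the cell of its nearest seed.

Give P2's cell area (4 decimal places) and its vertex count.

Area of P2's cell: 352.2149 (5 vertices)

1. box [0,86]×[0,30]: [(0, 0) (86, 0) (86, 30) (0, 30)]
2. ⊥bis P2·P0 via (26.9,23.105): [(26.7379, 0) (86, 0) (86, 30) (26.9484, 30)]  |A|=1774.706
3. ⊥bis P2·P1 via (39.21,25.125): [(26.8638, 17.9449) (26.7379, 0) (86, 0) (86, 30) (47.5926, 30)]  |A|=1650.2722
4. ⊥bis P2·P3 via (32.405,17.45): [(30.5707, 20.1008) (44.4799, 0) (86, 0) (86, 30) (47.5926, 30)]  |A|=1438.8332
5. ⊥bis P2·P4 via (50.24,22.4): [(30.5707, 20.1008) (44.4799, 0) (48.8457, 0) (50.7131, 30) (47.5926, 30)]  |A|=352.2149
6. canonical 5-gon: [(30.5707, 20.1008) (44.4799, 0) (48.8457, 0) (50.7131, 30) (47.5926, 30)]
7. shoelace: 352.2149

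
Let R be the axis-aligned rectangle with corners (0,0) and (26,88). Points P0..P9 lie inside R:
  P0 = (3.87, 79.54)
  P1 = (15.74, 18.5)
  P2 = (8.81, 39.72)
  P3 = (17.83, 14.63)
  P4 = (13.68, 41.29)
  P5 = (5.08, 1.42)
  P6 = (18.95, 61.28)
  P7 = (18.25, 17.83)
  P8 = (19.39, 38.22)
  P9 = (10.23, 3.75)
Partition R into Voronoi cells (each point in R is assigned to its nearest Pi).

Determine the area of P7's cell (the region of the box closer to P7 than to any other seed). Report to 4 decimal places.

1. box [0,26]×[0,88]: [(0, 0) (26, 0) (26, 88) (0, 88)]
2. ⊥bis P7·P0 via (11.06,48.685): [(0, 46.1077) (0, 0) (26, 0) (26, 52.1664)]  |A|=1277.5638
3. ⊥bis P7·P1 via (16.995,18.165): [(12.1462, 0) (26, 0) (26, 51.9001)]  |A|=359.5078
4. ⊥bis P7·P2 via (13.53,28.775): [(20.6463, 31.8439) (12.1462, 0) (26, 0) (26, 34.1527)]  |A|=312.0008
5. ⊥bis P7·P3 via (18.04,16.23): [(20.6463, 31.8439) (16.5313, 16.428) (26, 15.1852) (26, 34.1527)]  |A|=126.3134
6. ⊥bis P7·P4 via (15.965,29.56): [(20.26, 30.3967) (16.5313, 16.428) (26, 15.1852) (26, 31.5148)]  |A|=115.3148
7. ⊥bis P7·P5 via (11.665,9.625): [(20.26, 30.3967) (16.5313, 16.428) (26, 15.1852) (26, 31.5148)]  |A|=115.3148
8. ⊥bis P7·P6 via (18.6,39.555): [(20.26, 30.3967) (16.5313, 16.428) (26, 15.1852) (26, 31.5148)]  |A|=115.3148
9. ⊥bis P7·P8 via (18.82,28.025): [(19.6151, 27.9805) (16.5313, 16.428) (26, 15.1852) (26, 27.6236)]  |A|=96.3185
10. ⊥bis P7·P9 via (14.24,10.79): [(19.6151, 27.9805) (16.5313, 16.428) (26, 15.1852) (26, 27.6236)]  |A|=96.3185
11. canonical 4-gon: [(19.6151, 27.9805) (16.5313, 16.428) (26, 15.1852) (26, 27.6236)]
12. shoelace: 96.3185

Area of P7's cell: 96.3185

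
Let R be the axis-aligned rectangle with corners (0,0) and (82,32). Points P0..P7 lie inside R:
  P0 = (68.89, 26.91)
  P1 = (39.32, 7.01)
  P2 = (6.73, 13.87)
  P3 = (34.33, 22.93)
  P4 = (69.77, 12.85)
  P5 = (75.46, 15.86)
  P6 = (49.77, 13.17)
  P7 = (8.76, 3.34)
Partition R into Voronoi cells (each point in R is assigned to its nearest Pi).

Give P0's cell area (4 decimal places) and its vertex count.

1. box [0,82]×[0,32]: [(0, 0) (82, 0) (82, 32) (0, 32)]
2. ⊥bis P0·P1 via (54.105,16.96): [(65.5187, 0) (82, 0) (82, 32) (43.9834, 32)]  |A|=871.9661
3. ⊥bis P0·P2 via (37.81,20.39): [(65.5187, 0) (82, 0) (82, 32) (43.9834, 32)]  |A|=871.9661
4. ⊥bis P0·P3 via (51.61,24.92): [(52.2008, 19.7894) (65.5187, 0) (82, 0) (82, 32) (50.7947, 32)]  |A|=830.3814
5. ⊥bis P0·P4 via (69.33,19.88): [(52.2008, 19.7894) (52.8347, 18.8476) (82, 20.673) (82, 32) (50.7947, 32)]  |A|=373.5983
6. ⊥bis P0·P5 via (72.175,21.385): [(52.2008, 19.7894) (52.8347, 18.8476) (69.6807, 19.9019) (82, 27.2267) (82, 32) (50.7947, 32)]  |A|=333.23
7. ⊥bis P0·P6 via (59.33,20.04): [(50.806, 31.9017) (59.8704, 19.2879) (69.6807, 19.9019) (82, 27.2267) (82, 32) (50.7947, 32)]  |A|=283.6788
8. ⊥bis P0·P7 via (38.825,15.125): [(50.806, 31.9017) (59.8704, 19.2879) (69.6807, 19.9019) (82, 27.2267) (82, 32) (50.7947, 32)]  |A|=283.6788
9. canonical 6-gon: [(50.806, 31.9017) (59.8704, 19.2879) (69.6807, 19.9019) (82, 27.2267) (82, 32) (50.7947, 32)]
10. shoelace: 283.6788

Area of P0's cell: 283.6788 (6 vertices)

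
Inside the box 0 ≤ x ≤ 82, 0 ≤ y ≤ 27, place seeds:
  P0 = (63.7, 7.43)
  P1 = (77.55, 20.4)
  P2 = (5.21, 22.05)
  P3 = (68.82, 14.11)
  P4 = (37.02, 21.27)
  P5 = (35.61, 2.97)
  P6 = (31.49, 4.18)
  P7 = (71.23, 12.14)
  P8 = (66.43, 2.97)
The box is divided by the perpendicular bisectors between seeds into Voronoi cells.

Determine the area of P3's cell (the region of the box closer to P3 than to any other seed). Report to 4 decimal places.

Area of P3's cell: 202.7762

1. box [0,82]×[0,27]: [(0, 0) (82, 0) (82, 27) (0, 27)]
2. ⊥bis P3·P0 via (66.26,10.77): [(80.3115, 0) (82, 0) (82, 27) (45.0849, 27)]  |A|=521.1485
3. ⊥bis P3·P1 via (73.185,17.255): [(80.3115, 0) (82, 0) (82, 5.0205) (66.1637, 27) (45.0849, 27)]  |A|=347.1115
4. ⊥bis P3·P2 via (37.015,18.08): [(80.3115, 0) (82, 0) (82, 5.0205) (66.1637, 27) (45.0849, 27)]  |A|=347.1115
5. ⊥bis P3·P4 via (52.92,17.69): [(53.5546, 20.5083) (80.3115, 0) (82, 0) (82, 5.0205) (66.1637, 27) (55.0162, 27)]  |A|=314.876
6. ⊥bis P3·P5 via (52.215,8.54): [(53.5546, 20.5083) (80.3115, 0) (82, 0) (82, 5.0205) (66.1637, 27) (55.0162, 27)]  |A|=314.876
7. ⊥bis P3·P6 via (50.155,9.145): [(53.5546, 20.5083) (80.3115, 0) (82, 0) (82, 5.0205) (66.1637, 27) (55.0162, 27)]  |A|=314.876
8. ⊥bis P3·P7 via (70.025,13.125): [(53.5546, 20.5083) (67.3912, 9.903) (73.2862, 17.1146) (66.1637, 27) (55.0162, 27)]  |A|=202.7762
9. ⊥bis P3·P8 via (67.625,8.54): [(53.5546, 20.5083) (67.3912, 9.903) (73.2862, 17.1146) (66.1637, 27) (55.0162, 27)]  |A|=202.7762
10. canonical 5-gon: [(53.5546, 20.5083) (67.3912, 9.903) (73.2862, 17.1146) (66.1637, 27) (55.0162, 27)]
11. shoelace: 202.7762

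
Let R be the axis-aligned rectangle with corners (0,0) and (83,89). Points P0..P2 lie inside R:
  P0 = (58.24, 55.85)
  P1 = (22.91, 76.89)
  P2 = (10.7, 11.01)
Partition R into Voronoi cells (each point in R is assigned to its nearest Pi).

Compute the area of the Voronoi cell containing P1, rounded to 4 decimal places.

1. box [0,83]×[0,89]: [(0, 0) (83, 0) (83, 89) (0, 89)]
2. ⊥bis P1·P0 via (40.575,66.37): [(0, 0) (1.0498, 0) (54.0518, 89) (0, 89)]  |A|=2452.0217
3. ⊥bis P1·P2 via (16.805,43.95): [(0, 47.0646) (26.1877, 42.211) (54.0518, 89) (0, 89)]  |A|=1813.6089
4. canonical 4-gon: [(0, 47.0646) (26.1877, 42.211) (54.0518, 89) (0, 89)]
5. shoelace: 1813.6089

Area of P1's cell: 1813.6089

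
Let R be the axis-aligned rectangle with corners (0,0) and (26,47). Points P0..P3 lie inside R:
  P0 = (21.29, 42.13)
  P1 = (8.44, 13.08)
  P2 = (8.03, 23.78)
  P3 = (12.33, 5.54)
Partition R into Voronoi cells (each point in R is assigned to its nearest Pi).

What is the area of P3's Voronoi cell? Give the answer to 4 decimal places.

Area of P3's cell: 277.1371

1. box [0,26]×[0,47]: [(0, 0) (26, 0) (26, 47) (0, 47)]
2. ⊥bis P3·P0 via (16.81,23.835): [(0, 27.9514) (0, 0) (26, 0) (26, 21.5846)]  |A|=643.9674
3. ⊥bis P3·P1 via (10.385,9.31): [(0, 3.9522) (0, 0) (26, 0) (26, 17.366)]  |A|=277.1371
4. ⊥bis P3·P2 via (10.18,14.66): [(0, 3.9522) (0, 0) (26, 0) (26, 17.366)]  |A|=277.1371
5. canonical 4-gon: [(0, 3.9522) (0, 0) (26, 0) (26, 17.366)]
6. shoelace: 277.1371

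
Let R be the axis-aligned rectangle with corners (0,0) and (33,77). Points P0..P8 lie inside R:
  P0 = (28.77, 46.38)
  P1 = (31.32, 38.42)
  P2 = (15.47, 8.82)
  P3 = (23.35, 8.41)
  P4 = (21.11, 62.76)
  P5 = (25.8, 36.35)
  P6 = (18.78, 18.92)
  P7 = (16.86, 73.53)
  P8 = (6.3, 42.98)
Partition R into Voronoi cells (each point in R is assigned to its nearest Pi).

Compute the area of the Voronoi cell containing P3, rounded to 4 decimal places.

Area of P3's cell: 217.5126

1. box [0,33]×[0,77]: [(0, 0) (33, 0) (33, 77) (0, 77)]
2. ⊥bis P3·P0 via (26.06,27.395): [(0, 31.1149) (0, 0) (33, 0) (33, 26.4044)]  |A|=949.068
3. ⊥bis P3·P1 via (27.335,23.415): [(0, 30.6746) (0, 0) (33, 0) (33, 21.9105)]  |A|=867.6538
4. ⊥bis P3·P2 via (19.41,8.615): [(20.2776, 25.2893) (18.9618, 0) (33, 0) (33, 21.9105)]  |A|=316.886
5. ⊥bis P3·P4 via (22.23,35.585): [(20.2776, 25.2893) (18.9618, 0) (33, 0) (33, 21.9105)]  |A|=316.886
6. ⊥bis P3·P5 via (24.575,22.38): [(20.1464, 22.7683) (18.9618, 0) (33, 0) (33, 21.6412)]  |A|=298.8975
7. ⊥bis P3·P6 via (21.065,13.665): [(19.6405, 13.0456) (18.9618, 0) (33, 0) (33, 18.8546)]  |A|=217.5126
8. ⊥bis P3·P7 via (20.105,40.97): [(19.6405, 13.0456) (18.9618, 0) (33, 0) (33, 18.8546)]  |A|=217.5126
9. ⊥bis P3·P8 via (14.825,25.695): [(19.6405, 13.0456) (18.9618, 0) (33, 0) (33, 18.8546)]  |A|=217.5126
10. canonical 4-gon: [(19.6405, 13.0456) (18.9618, 0) (33, 0) (33, 18.8546)]
11. shoelace: 217.5126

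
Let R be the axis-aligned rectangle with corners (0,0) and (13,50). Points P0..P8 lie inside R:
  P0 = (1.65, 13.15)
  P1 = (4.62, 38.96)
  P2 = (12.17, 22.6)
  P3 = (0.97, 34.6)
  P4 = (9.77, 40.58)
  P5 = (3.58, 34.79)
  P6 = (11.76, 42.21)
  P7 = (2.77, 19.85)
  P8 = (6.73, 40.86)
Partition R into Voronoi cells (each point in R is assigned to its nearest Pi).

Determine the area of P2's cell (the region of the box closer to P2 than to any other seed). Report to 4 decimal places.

Area of P2's cell: 92.1619

1. box [0,13]×[0,50]: [(0, 0) (13, 0) (13, 50) (0, 50)]
2. ⊥bis P2·P0 via (6.91,17.875): [(0, 25.5674) (13, 11.0954) (13, 50) (0, 50)]  |A|=411.6915
3. ⊥bis P2·P1 via (8.395,30.78): [(0, 26.9058) (0, 25.5674) (13, 11.0954) (13, 32.9052)]  |A|=150.4627
4. ⊥bis P2·P3 via (6.57,28.6): [(9.4052, 31.2462) (1.5144, 23.8815) (13, 11.0954) (13, 32.9052)]  |A|=131.9404
5. ⊥bis P2·P4 via (10.97,31.59): [(9.8166, 31.436) (9.4052, 31.2462) (1.5144, 23.8815) (13, 11.0954) (13, 31.861)]  |A|=130.2784
6. ⊥bis P2·P5 via (7.875,28.695): [(12.2201, 31.7569) (2.9637, 25.2341) (1.5144, 23.8815) (13, 11.0954) (13, 31.861)]  |A|=123.2994
7. ⊥bis P2·P6 via (11.965,32.405): [(12.2201, 31.7569) (2.9637, 25.2341) (1.5144, 23.8815) (13, 11.0954) (13, 31.861)]  |A|=123.2994
8. ⊥bis P2·P7 via (7.47,21.225): [(12.2201, 31.7569) (5.7274, 27.1816) (9.1939, 15.3325) (13, 11.0954) (13, 31.861)]  |A|=92.1619
9. ⊥bis P2·P8 via (9.45,31.73): [(12.2201, 31.7569) (5.7274, 27.1816) (9.1939, 15.3325) (13, 11.0954) (13, 31.861)]  |A|=92.1619
10. canonical 5-gon: [(12.2201, 31.7569) (5.7274, 27.1816) (9.1939, 15.3325) (13, 11.0954) (13, 31.861)]
11. shoelace: 92.1619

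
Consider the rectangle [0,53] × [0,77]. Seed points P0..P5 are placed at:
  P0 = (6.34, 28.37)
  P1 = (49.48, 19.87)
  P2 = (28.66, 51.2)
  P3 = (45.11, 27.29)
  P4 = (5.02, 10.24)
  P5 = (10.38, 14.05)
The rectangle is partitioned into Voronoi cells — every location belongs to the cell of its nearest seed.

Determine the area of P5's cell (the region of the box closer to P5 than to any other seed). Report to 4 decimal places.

1. box [0,53]×[0,77]: [(0, 0) (53, 0) (53, 77) (0, 77)]
2. ⊥bis P5·P0 via (8.36,21.21): [(0, 18.8515) (0, 0) (53, 0) (53, 33.804)]  |A|=1395.3686
3. ⊥bis P5·P1 via (29.93,16.96): [(28.4536, 26.8789) (0, 18.8515) (0, 0) (32.4545, 0)]  |A|=704.3655
4. ⊥bis P5·P2 via (19.52,32.625): [(28.4536, 26.8789) (0, 18.8515) (0, 0) (32.4545, 0)]  |A|=704.3655
5. ⊥bis P5·P3 via (27.745,20.67): [(30.4236, 13.6436) (25.6767, 26.0954) (0, 18.8515) (0, 0) (32.4545, 0)]  |A|=685.2173
6. ⊥bis P5·P4 via (7.7,12.145): [(30.4236, 13.6436) (25.6767, 26.0954) (2.443, 19.5407) (16.3329, 0) (32.4545, 0)]  |A|=502.6121
7. canonical 5-gon: [(30.4236, 13.6436) (25.6767, 26.0954) (2.443, 19.5407) (16.3329, 0) (32.4545, 0)]
8. shoelace: 502.6121

Area of P5's cell: 502.6121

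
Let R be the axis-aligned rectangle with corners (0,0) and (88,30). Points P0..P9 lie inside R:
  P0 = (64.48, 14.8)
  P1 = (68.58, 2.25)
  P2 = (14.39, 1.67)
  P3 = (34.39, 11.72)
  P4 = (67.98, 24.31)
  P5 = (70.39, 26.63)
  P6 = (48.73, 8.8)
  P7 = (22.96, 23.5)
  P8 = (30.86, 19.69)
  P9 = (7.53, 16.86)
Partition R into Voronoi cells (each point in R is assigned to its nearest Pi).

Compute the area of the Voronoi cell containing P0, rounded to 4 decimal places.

Area of P0's cell: 249.1090

1. box [0,88]×[0,30]: [(0, 0) (88, 0) (88, 30) (0, 30)]
2. ⊥bis P0·P1 via (66.53,8.525): [(0, 0) (40.4352, 0) (88, 15.5391) (88, 30) (0, 30)]  |A|=2270.4427
3. ⊥bis P0·P2 via (39.435,8.235): [(41.5022, 0.3486) (88, 15.5391) (88, 30) (33.7298, 30)]  |A|=1140.7935
4. ⊥bis P0·P3 via (49.435,13.26): [(50.4572, 3.2741) (88, 15.5391) (88, 30) (47.7215, 30)]  |A|=809.691
5. ⊥bis P0·P4 via (66.23,19.555): [(48.108, 26.2245) (50.4572, 3.2741) (82.2478, 13.6599)]  |A|=377.0036
6. ⊥bis P0·P5 via (67.435,20.715): [(79.6247, 14.6253) (48.108, 26.2245) (50.4572, 3.2741) (81.8302, 13.5235)]  |A|=376.6231
7. ⊥bis P0·P6 via (56.605,11.8): [(79.6247, 14.6253) (51.5995, 24.9395) (58.813, 6.0039) (81.8302, 13.5235)]  |A|=249.109
8. ⊥bis P0·P7 via (43.72,19.15): [(79.6247, 14.6253) (51.5995, 24.9395) (58.813, 6.0039) (81.8302, 13.5235)]  |A|=249.109
9. ⊥bis P0·P8 via (47.67,17.245): [(79.6247, 14.6253) (51.5995, 24.9395) (58.813, 6.0039) (81.8302, 13.5235)]  |A|=249.109
10. ⊥bis P0·P9 via (36.005,15.83): [(79.6247, 14.6253) (51.5995, 24.9395) (58.813, 6.0039) (81.8302, 13.5235)]  |A|=249.109
11. canonical 4-gon: [(79.6247, 14.6253) (51.5995, 24.9395) (58.813, 6.0039) (81.8302, 13.5235)]
12. shoelace: 249.109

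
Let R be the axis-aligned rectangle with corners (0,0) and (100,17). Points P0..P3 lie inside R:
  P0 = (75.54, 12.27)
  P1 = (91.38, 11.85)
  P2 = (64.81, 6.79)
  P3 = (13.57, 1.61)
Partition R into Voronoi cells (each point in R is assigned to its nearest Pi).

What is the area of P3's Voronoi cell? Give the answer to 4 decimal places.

Area of P3's cell: 658.8401

1. box [0,100]×[0,17]: [(0, 0) (100, 0) (100, 17) (0, 17)]
2. ⊥bis P3·P0 via (44.555,6.94): [(0, 0) (45.7488, 0) (42.8245, 17) (0, 17)]  |A|=752.8731
3. ⊥bis P3·P1 via (52.475,6.73): [(0, 0) (45.7488, 0) (42.8245, 17) (0, 17)]  |A|=752.8731
4. ⊥bis P3·P2 via (39.19,4.2): [(0, 0) (39.6146, 0) (37.896, 17) (0, 17)]  |A|=658.8401
5. canonical 4-gon: [(0, 0) (39.6146, 0) (37.896, 17) (0, 17)]
6. shoelace: 658.8401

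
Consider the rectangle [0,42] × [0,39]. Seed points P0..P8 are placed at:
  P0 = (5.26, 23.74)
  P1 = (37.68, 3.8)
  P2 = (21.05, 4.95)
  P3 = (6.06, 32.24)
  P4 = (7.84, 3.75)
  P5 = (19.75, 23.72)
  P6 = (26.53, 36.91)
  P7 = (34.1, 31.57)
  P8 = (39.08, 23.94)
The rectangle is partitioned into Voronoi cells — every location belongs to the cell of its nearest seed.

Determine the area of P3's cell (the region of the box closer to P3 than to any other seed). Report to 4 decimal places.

1. box [0,42]×[0,39]: [(0, 0) (42, 0) (42, 39) (0, 39)]
2. ⊥bis P3·P0 via (5.66,27.99): [(0, 28.5227) (42, 24.5698) (42, 39) (0, 39)]  |A|=523.0581
3. ⊥bis P3·P1 via (21.87,18.02): [(0, 28.5227) (28.8723, 25.8053) (40.7401, 39) (0, 39)]  |A|=420.0283
4. ⊥bis P3·P2 via (13.555,18.595): [(0, 28.5227) (27.0022, 25.9813) (31.0114, 28.1836) (40.7401, 39) (0, 39)]  |A|=417.6161
5. ⊥bis P3·P4 via (6.95,17.995): [(0, 28.5227) (27.0022, 25.9813) (31.0114, 28.1836) (40.7401, 39) (0, 39)]  |A|=417.6161
6. ⊥bis P3·P5 via (12.905,27.98): [(0, 28.5227) (12.51, 27.3453) (19.7633, 39) (0, 39)]  |A|=180.7033
7. ⊥bis P3·P6 via (16.295,34.575): [(0, 28.5227) (12.51, 27.3453) (16.4866, 33.735) (15.2855, 39) (0, 39)]  |A|=168.9154
8. ⊥bis P3·P7 via (20.08,31.905): [(0, 28.5227) (12.51, 27.3453) (16.4866, 33.735) (15.2855, 39) (0, 39)]  |A|=168.9154
9. ⊥bis P3·P8 via (22.57,28.09): [(0, 28.5227) (12.51, 27.3453) (16.4866, 33.735) (15.2855, 39) (0, 39)]  |A|=168.9154
10. canonical 5-gon: [(0, 28.5227) (12.51, 27.3453) (16.4866, 33.735) (15.2855, 39) (0, 39)]
11. shoelace: 168.9154

Area of P3's cell: 168.9154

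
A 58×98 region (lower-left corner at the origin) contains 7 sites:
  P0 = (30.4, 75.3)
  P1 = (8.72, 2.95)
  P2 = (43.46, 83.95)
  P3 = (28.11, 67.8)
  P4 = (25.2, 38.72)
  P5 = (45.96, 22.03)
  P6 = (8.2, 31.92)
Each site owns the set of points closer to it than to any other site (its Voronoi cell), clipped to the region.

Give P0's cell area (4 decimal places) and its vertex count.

Area of P0's cell: 788.3744 (4 vertices)

1. box [0,58]×[0,98]: [(0, 0) (58, 0) (58, 98) (0, 98)]
2. ⊥bis P0·P1 via (19.56,39.125): [(0, 44.9862) (58, 27.6063) (58, 98) (0, 98)]  |A|=3578.8168
3. ⊥bis P0·P2 via (36.93,79.625): [(0, 44.9862) (58, 27.6063) (58, 47.813) (24.7597, 98) (0, 98)]  |A|=2744.7013
4. ⊥bis P0·P3 via (29.255,71.55): [(0, 80.4825) (45.5796, 66.5655) (24.7597, 98) (0, 98)]  |A|=788.3744
5. ⊥bis P0·P4 via (27.8,57.01): [(0, 80.4825) (45.5796, 66.5655) (24.7597, 98) (0, 98)]  |A|=788.3744
6. ⊥bis P0·P5 via (38.18,48.665): [(0, 80.4825) (45.5796, 66.5655) (24.7597, 98) (0, 98)]  |A|=788.3744
7. ⊥bis P0·P6 via (19.3,53.61): [(0, 80.4825) (45.5796, 66.5655) (24.7597, 98) (0, 98)]  |A|=788.3744
8. canonical 4-gon: [(0, 80.4825) (45.5796, 66.5655) (24.7597, 98) (0, 98)]
9. shoelace: 788.3744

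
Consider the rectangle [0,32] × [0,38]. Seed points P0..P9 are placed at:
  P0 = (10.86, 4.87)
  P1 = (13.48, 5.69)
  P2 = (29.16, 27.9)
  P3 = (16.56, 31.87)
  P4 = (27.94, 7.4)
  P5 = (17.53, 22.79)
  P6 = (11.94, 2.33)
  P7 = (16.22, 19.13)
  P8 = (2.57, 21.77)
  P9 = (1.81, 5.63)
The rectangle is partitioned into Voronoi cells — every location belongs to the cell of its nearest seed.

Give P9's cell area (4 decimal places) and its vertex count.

1. box [0,32]×[0,38]: [(0, 0) (32, 0) (32, 38) (0, 38)]
2. ⊥bis P9·P0 via (6.335,5.25): [(0, 0) (5.8941, 0) (9.0853, 38) (0, 38)]  |A|=284.6085
3. ⊥bis P9·P1 via (7.645,5.66): [(0, 0) (5.8941, 0) (7.5714, 19.9731) (7.4787, 38) (0, 38)]  |A|=270.1279
4. ⊥bis P9·P2 via (15.485,16.765): [(0, 35.7823) (0, 0) (5.8941, 0) (7.5714, 19.9731) (7.5377, 26.5251)]  |A|=218.8608
5. ⊥bis P9·P3 via (9.185,18.75): [(0, 23.9131) (0, 0) (5.8941, 0) (7.5461, 19.6713)]  |A|=148.1972
6. ⊥bis P9·P4 via (14.875,6.515): [(0, 23.9131) (0, 0) (5.8941, 0) (7.5461, 19.6713)]  |A|=148.1972
7. ⊥bis P9·P5 via (9.67,14.21): [(0, 23.0685) (0, 0) (5.8941, 0) (7.2719, 16.4068)]  |A|=132.2282
8. ⊥bis P9·P6 via (6.875,3.98): [(0, 23.0685) (0, 0) (5.5785, 0) (6.0038, 1.3055) (7.2719, 16.4068)]  |A|=132.0222
9. ⊥bis P9·P7 via (9.015,12.38): [(0, 22.0027) (0, 0) (5.5785, 0) (6.0038, 1.3055) (7.105, 14.4188)]  |A|=120.4511
10. ⊥bis P9·P8 via (2.19,13.7): [(0, 13.8031) (0, 0) (5.5785, 0) (6.0038, 1.3055) (7.0255, 13.4723)]  |A|=87.9845
11. canonical 5-gon: [(0, 13.8031) (0, 0) (5.5785, 0) (6.0038, 1.3055) (7.0255, 13.4723)]
12. shoelace: 87.9845

Area of P9's cell: 87.9845 (5 vertices)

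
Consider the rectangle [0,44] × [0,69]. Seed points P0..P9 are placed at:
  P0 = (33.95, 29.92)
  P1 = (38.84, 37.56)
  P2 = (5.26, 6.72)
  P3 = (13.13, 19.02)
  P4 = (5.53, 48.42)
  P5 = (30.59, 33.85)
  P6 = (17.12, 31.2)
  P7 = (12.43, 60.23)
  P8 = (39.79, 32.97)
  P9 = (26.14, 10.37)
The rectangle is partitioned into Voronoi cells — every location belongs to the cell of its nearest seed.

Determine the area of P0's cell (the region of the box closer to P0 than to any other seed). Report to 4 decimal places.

Area of P0's cell: 187.9489

1. box [0,44]×[0,69]: [(0, 0) (44, 0) (44, 69) (0, 69)]
2. ⊥bis P0·P1 via (36.395,33.74): [(0, 57.0347) (0, 0) (44, 0) (44, 28.8724)]  |A|=1889.9564
3. ⊥bis P0·P2 via (19.605,18.32): [(0, 57.0347) (0, 42.5643) (34.4194, 0) (44, 0) (44, 28.8724)]  |A|=1157.4386
4. ⊥bis P0·P3 via (23.54,24.47): [(9.7626, 50.7861) (36.3509, 0) (44, 0) (44, 28.8724)]  |A|=688.4924
5. ⊥bis P0·P4 via (19.74,39.17): [(22.1432, 42.8619) (17.5807, 35.8528) (36.3509, 0) (44, 0) (44, 28.8724)]  |A|=627.0267
6. ⊥bis P0·P5 via (32.27,31.885): [(35.2768, 34.4557) (23.5577, 24.4363) (36.3509, 0) (44, 0) (44, 28.8724)]  |A|=464.984
7. ⊥bis P0·P6 via (25.535,30.56): [(35.2768, 34.4557) (25.1744, 25.8185) (24.8775, 21.9152) (36.3509, 0) (44, 0) (44, 28.8724)]  |A|=462.0339
8. ⊥bis P0·P7 via (23.19,45.075): [(35.2768, 34.4557) (25.1744, 25.8185) (24.8775, 21.9152) (36.3509, 0) (44, 0) (44, 28.8724)]  |A|=462.0339
9. ⊥bis P0·P8 via (36.87,31.445): [(35.3081, 34.4357) (35.2768, 34.4557) (25.1744, 25.8185) (24.8775, 21.9152) (36.3509, 0) (44, 0) (44, 17.7928)]  |A|=413.8824
10. ⊥bis P0·P9 via (30.045,20.145): [(35.3081, 34.4357) (35.2768, 34.4557) (25.1744, 25.8185) (24.8992, 22.2007) (44, 14.5701) (44, 17.7928)]  |A|=187.9489
11. canonical 6-gon: [(35.3081, 34.4357) (35.2768, 34.4557) (25.1744, 25.8185) (24.8992, 22.2007) (44, 14.5701) (44, 17.7928)]
12. shoelace: 187.9489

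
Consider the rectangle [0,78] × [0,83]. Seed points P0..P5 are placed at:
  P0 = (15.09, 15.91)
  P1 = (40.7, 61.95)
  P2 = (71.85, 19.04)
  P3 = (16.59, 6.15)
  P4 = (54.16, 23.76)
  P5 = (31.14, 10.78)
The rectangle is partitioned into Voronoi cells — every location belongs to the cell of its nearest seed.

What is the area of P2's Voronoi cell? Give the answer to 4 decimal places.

1. box [0,78]×[0,83]: [(0, 0) (78, 0) (78, 83) (0, 83)]
2. ⊥bis P2·P0 via (43.47,17.475): [(44.4336, 0) (78, 0) (78, 83) (39.8567, 83)]  |A|=2975.9522
3. ⊥bis P2·P1 via (56.275,40.495): [(42.7423, 30.6711) (44.4336, 0) (78, 0) (78, 56.266)]  |A|=1506.6632
4. ⊥bis P2·P3 via (44.22,12.595): [(42.7423, 30.6711) (43.5902, 15.2949) (47.1579, 0) (78, 0) (78, 56.266)]  |A|=1485.8295
5. ⊥bis P2·P4 via (63.005,21.4): [(70.9405, 51.1412) (57.2951, 0) (78, 0) (78, 56.266)]  |A|=728.0424
6. ⊥bis P2·P5 via (51.495,14.91): [(70.9405, 51.1412) (57.2951, 0) (78, 0) (78, 56.266)]  |A|=728.0424
7. canonical 4-gon: [(70.9405, 51.1412) (57.2951, 0) (78, 0) (78, 56.266)]
8. shoelace: 728.0424

Area of P2's cell: 728.0424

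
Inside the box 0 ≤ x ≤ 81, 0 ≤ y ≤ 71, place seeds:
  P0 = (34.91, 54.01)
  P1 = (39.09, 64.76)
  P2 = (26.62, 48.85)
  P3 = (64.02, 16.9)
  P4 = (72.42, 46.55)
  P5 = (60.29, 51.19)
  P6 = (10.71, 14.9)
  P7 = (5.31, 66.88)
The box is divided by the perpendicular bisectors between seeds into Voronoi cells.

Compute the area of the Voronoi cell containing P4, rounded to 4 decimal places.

Area of P4's cell: 551.8040

1. box [0,81]×[0,71]: [(0, 0) (81, 0) (81, 71) (0, 71)]
2. ⊥bis P4·P0 via (53.665,50.28): [(43.6653, 0) (81, 0) (81, 71) (57.7858, 71)]  |A|=2149.486
3. ⊥bis P4·P1 via (55.755,55.655): [(54.1496, 52.7166) (43.6653, 0) (81, 0) (81, 71) (64.1388, 71)]  |A|=2091.4087
4. ⊥bis P4·P2 via (49.52,47.7): [(54.1496, 52.7166) (48.2931, 23.2695) (47.1246, 0) (81, 0) (81, 71) (64.1388, 71)]  |A|=2051.1608
5. ⊥bis P4·P3 via (68.22,31.725): [(54.1496, 52.7166) (50.9479, 36.6183) (81, 28.1044) (81, 71) (64.1388, 71)]  |A|=985.5459
6. ⊥bis P4·P5 via (66.355,48.87): [(60.6202, 33.8781) (81, 28.1044) (81, 71) (74.8202, 71)]  |A|=551.804
7. ⊥bis P4·P6 via (41.565,30.725): [(60.6202, 33.8781) (81, 28.1044) (81, 71) (74.8202, 71)]  |A|=551.804
8. ⊥bis P4·P7 via (38.865,56.715): [(60.6202, 33.8781) (81, 28.1044) (81, 71) (74.8202, 71)]  |A|=551.804
9. canonical 4-gon: [(60.6202, 33.8781) (81, 28.1044) (81, 71) (74.8202, 71)]
10. shoelace: 551.804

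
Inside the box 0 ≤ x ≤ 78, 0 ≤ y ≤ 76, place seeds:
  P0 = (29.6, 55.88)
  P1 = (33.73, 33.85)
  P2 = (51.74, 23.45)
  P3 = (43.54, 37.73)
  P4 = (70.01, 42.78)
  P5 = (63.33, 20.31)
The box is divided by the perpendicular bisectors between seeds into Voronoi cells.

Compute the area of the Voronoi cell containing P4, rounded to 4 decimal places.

1. box [0,78]×[0,76]: [(0, 0) (78, 0) (78, 76) (0, 76)]
2. ⊥bis P4·P0 via (49.805,49.33): [(33.8133, 0) (78, 0) (78, 76) (58.4508, 76)]  |A|=2421.9625
3. ⊥bis P4·P1 via (51.87,38.315): [(49.4377, 48.1969) (61.3009, 0) (78, 0) (78, 76) (58.4508, 76)]  |A|=1759.5554
4. ⊥bis P4·P2 via (60.875,33.115): [(49.4377, 48.1969) (50.8079, 42.6301) (78, 16.9291) (78, 76) (58.4508, 76)]  |A|=1173.4446
5. ⊥bis P4·P3 via (56.775,40.255): [(53.1028, 59.5029) (57.5349, 36.2719) (78, 16.9291) (78, 76) (58.4508, 76)]  |A|=1091.4493
6. ⊥bis P4·P5 via (66.67,31.545): [(53.1028, 59.5029) (57.5349, 36.2719) (60.6392, 33.3379) (78, 28.1768) (78, 76) (58.4508, 76)]  |A|=993.815
7. canonical 6-gon: [(53.1028, 59.5029) (57.5349, 36.2719) (60.6392, 33.3379) (78, 28.1768) (78, 76) (58.4508, 76)]
8. shoelace: 993.815

Area of P4's cell: 993.8150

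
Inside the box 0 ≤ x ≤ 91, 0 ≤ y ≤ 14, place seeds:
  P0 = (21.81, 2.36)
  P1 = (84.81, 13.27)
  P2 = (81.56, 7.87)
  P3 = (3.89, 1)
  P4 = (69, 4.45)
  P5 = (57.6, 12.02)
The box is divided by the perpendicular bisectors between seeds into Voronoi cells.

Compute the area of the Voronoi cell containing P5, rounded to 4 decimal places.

Area of P5's cell: 318.1309

1. box [0,91]×[0,14]: [(0, 0) (91, 0) (91, 14) (0, 14)]
2. ⊥bis P5·P0 via (39.705,7.19): [(41.6456, 0) (91, 0) (91, 14) (37.8669, 14)]  |A|=717.412
3. ⊥bis P5·P1 via (71.205,12.645): [(41.6456, 0) (71.7859, 0) (71.1428, 14) (37.8669, 14)]  |A|=443.9126
4. ⊥bis P5·P2 via (69.58,9.945): [(41.6456, 0) (67.8575, 0) (70.2823, 14) (37.8669, 14)]  |A|=410.3908
5. ⊥bis P5·P3 via (30.745,6.51): [(41.6456, 0) (67.8575, 0) (70.2823, 14) (37.8669, 14)]  |A|=410.3908
6. ⊥bis P5·P4 via (63.3,8.235): [(41.6456, 0) (57.8317, 0) (67.1282, 14) (37.8669, 14)]  |A|=318.1309
7. canonical 4-gon: [(41.6456, 0) (57.8317, 0) (67.1282, 14) (37.8669, 14)]
8. shoelace: 318.1309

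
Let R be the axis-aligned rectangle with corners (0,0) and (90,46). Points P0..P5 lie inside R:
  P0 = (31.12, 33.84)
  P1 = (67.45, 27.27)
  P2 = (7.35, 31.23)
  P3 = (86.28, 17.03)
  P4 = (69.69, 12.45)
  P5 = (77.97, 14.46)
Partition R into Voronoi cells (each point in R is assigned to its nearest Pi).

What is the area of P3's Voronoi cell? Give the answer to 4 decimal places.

1. box [0,90]×[0,46]: [(0, 0) (90, 0) (90, 46) (0, 46)]
2. ⊥bis P3·P0 via (58.7,25.435): [(50.9487, 0) (90, 0) (90, 46) (64.9672, 46)]  |A|=1473.935
3. ⊥bis P3·P1 via (76.865,22.15): [(64.8195, 0) (90, 0) (90, 46) (89.8349, 46)]  |A|=582.9469
4. ⊥bis P3·P2 via (46.815,24.13): [(64.8195, 0) (90, 0) (90, 46) (89.8349, 46)]  |A|=582.9469
5. ⊥bis P3·P4 via (77.985,14.74): [(76.251, 21.021) (82.0543, 0) (90, 0) (90, 46) (89.8349, 46)]  |A|=401.8016
6. ⊥bis P3·P5 via (82.125,15.745): [(78.9554, 25.9939) (86.9944, 0) (90, 0) (90, 46) (89.8349, 46)]  |A|=294.7415
7. canonical 5-gon: [(78.9554, 25.9939) (86.9944, 0) (90, 0) (90, 46) (89.8349, 46)]
8. shoelace: 294.7415

Area of P3's cell: 294.7415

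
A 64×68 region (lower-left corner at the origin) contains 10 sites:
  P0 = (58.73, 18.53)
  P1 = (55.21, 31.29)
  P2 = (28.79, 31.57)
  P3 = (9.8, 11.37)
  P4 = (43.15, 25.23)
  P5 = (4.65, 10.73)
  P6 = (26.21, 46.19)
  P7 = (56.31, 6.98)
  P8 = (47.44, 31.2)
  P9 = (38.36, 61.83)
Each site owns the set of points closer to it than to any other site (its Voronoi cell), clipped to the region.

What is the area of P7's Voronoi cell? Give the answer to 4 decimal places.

1. box [0,64]×[0,68]: [(0, 0) (64, 0) (64, 68) (0, 68)]
2. ⊥bis P7·P0 via (57.52,12.755): [(0, 24.8068) (0, 0) (64, 0) (64, 11.3973)]  |A|=1158.531
3. ⊥bis P7·P1 via (55.76,19.135): [(32.1655, 18.0674) (0, 16.6119) (0, 0) (64, 0) (64, 11.3973)]  |A|=1026.7348
4. ⊥bis P7·P2 via (42.55,19.275): [(40.0035, 16.4251) (25.3272, 0) (64, 0) (64, 11.3973)]  |A|=454.3501
5. ⊥bis P7·P3 via (33.055,9.175): [(40.0035, 16.4251) (32.9994, 8.5865) (32.189, 0) (64, 0) (64, 11.3973)]  |A|=424.8908
6. ⊥bis P7·P4 via (49.73,16.105): [(47.8841, 14.7739) (32.539, 3.7087) (32.189, 0) (64, 0) (64, 11.3973)]  |A|=353.3439
7. ⊥bis P7·P5 via (30.48,8.855): [(47.8841, 14.7739) (32.539, 3.7087) (32.189, 0) (64, 0) (64, 11.3973)]  |A|=353.3439
8. ⊥bis P7·P6 via (41.26,26.585): [(47.8841, 14.7739) (32.539, 3.7087) (32.189, 0) (64, 0) (64, 11.3973)]  |A|=353.3439
9. ⊥bis P7·P8 via (51.875,19.09): [(47.8841, 14.7739) (32.539, 3.7087) (32.189, 0) (64, 0) (64, 11.3973)]  |A|=353.3439
10. ⊥bis P7·P9 via (47.335,34.405): [(47.8841, 14.7739) (32.539, 3.7087) (32.189, 0) (64, 0) (64, 11.3973)]  |A|=353.3439
11. canonical 5-gon: [(47.8841, 14.7739) (32.539, 3.7087) (32.189, 0) (64, 0) (64, 11.3973)]
12. shoelace: 353.3439

Area of P7's cell: 353.3439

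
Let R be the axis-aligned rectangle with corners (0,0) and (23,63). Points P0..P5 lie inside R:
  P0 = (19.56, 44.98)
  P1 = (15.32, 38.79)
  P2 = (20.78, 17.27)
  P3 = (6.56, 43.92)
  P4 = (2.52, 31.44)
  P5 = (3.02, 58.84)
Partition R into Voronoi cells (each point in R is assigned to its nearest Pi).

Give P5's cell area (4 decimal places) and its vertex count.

Area of P5's cell: 179.8937 (4 vertices)

1. box [0,23]×[0,63]: [(0, 0) (23, 0) (23, 63) (0, 63)]
2. ⊥bis P5·P0 via (11.29,51.91): [(0, 38.4369) (20.5831, 63) (0, 63)]  |A|=252.7916
3. ⊥bis P5·P1 via (9.17,48.815): [(0, 43.1895) (8.1956, 48.2172) (20.5831, 63) (0, 63)]  |A|=233.3166
4. ⊥bis P5·P2 via (11.9,38.055): [(0, 43.1895) (8.1956, 48.2172) (20.5831, 63) (0, 63)]  |A|=233.3166
5. ⊥bis P5·P3 via (4.79,51.38): [(0, 50.2435) (12.3487, 53.1734) (20.5831, 63) (0, 63)]  |A|=179.8937
6. ⊥bis P5·P4 via (2.77,45.14): [(0, 50.2435) (12.3487, 53.1734) (20.5831, 63) (0, 63)]  |A|=179.8937
7. canonical 4-gon: [(0, 50.2435) (12.3487, 53.1734) (20.5831, 63) (0, 63)]
8. shoelace: 179.8937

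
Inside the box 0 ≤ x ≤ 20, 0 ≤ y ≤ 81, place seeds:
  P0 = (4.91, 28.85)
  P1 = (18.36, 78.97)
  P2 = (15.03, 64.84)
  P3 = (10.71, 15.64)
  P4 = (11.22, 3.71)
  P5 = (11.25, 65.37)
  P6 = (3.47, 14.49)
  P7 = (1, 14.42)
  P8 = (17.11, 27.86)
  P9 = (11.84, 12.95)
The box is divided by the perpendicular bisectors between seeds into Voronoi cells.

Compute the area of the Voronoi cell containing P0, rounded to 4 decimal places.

Area of P0's cell: 291.7335

1. box [0,20]×[0,81]: [(0, 0) (20, 0) (20, 81) (0, 81)]
2. ⊥bis P0·P1 via (11.635,53.91): [(0, 57.0323) (0, 0) (20, 0) (20, 51.6652)]  |A|=1086.9752
3. ⊥bis P0·P2 via (9.97,46.845): [(0, 49.6485) (0, 0) (20, 0) (20, 44.0247)]  |A|=936.7313
4. ⊥bis P0·P3 via (7.81,22.245): [(0, 49.6485) (0, 18.8159) (20, 27.5972) (20, 44.0247)]  |A|=472.6004
5. ⊥bis P0·P4 via (8.065,16.28): [(0, 49.6485) (0, 18.8159) (20, 27.5972) (20, 44.0247)]  |A|=472.6004
6. ⊥bis P0·P5 via (8.08,47.11): [(10.5566, 46.6801) (0, 48.5127) (0, 18.8159) (20, 27.5972) (20, 44.0247)]  |A|=466.6056
7. ⊥bis P0·P6 via (4.19,21.67): [(10.5566, 46.6801) (0, 48.5127) (0, 22.0902) (6.0708, 21.4814) (20, 27.5972) (20, 44.0247)]  |A|=456.667
8. ⊥bis P0·P7 via (2.955,21.635): [(10.5566, 46.6801) (0, 48.5127) (0, 22.4357) (2.0244, 21.8872) (6.0708, 21.4814) (20, 27.5972) (20, 44.0247)]  |A|=456.3172
9. ⊥bis P0·P8 via (11.01,28.355): [(12.4537, 46.1466) (10.5566, 46.6801) (0, 48.5127) (0, 22.4357) (2.0244, 21.8872) (6.0708, 21.4814) (10.6141, 23.4762)]  |A|=291.7335
10. ⊥bis P0·P9 via (8.375,20.9): [(12.4537, 46.1466) (10.5566, 46.6801) (0, 48.5127) (0, 22.4357) (2.0244, 21.8872) (6.0708, 21.4814) (10.6141, 23.4762)]  |A|=291.7335
11. canonical 7-gon: [(12.4537, 46.1466) (10.5566, 46.6801) (0, 48.5127) (0, 22.4357) (2.0244, 21.8872) (6.0708, 21.4814) (10.6141, 23.4762)]
12. shoelace: 291.7335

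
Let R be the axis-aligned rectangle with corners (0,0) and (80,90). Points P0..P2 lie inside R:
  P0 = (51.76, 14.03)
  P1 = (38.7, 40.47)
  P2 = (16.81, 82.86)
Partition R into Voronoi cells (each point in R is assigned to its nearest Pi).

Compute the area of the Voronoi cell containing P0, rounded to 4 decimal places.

1. box [0,80]×[0,90]: [(0, 0) (80, 0) (80, 90) (0, 90)]
2. ⊥bis P0·P1 via (45.23,27.25): [(0, 4.9087) (0, 0) (80, 0) (80, 44.4246)]  |A|=1973.3319
3. ⊥bis P0·P2 via (34.285,48.445): [(0, 4.9087) (0, 0) (80, 0) (80, 44.4246)]  |A|=1973.3319
4. canonical 4-gon: [(0, 4.9087) (0, 0) (80, 0) (80, 44.4246)]
5. shoelace: 1973.3319

Area of P0's cell: 1973.3319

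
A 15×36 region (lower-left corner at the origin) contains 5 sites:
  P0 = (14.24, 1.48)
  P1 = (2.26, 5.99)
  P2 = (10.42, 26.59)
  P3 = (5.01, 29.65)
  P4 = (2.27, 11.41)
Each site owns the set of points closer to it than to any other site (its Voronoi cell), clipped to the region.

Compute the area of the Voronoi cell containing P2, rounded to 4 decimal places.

Area of P2's cell: 146.9546

1. box [0,15]×[0,36]: [(0, 0) (15, 0) (15, 36) (0, 36)]
2. ⊥bis P2·P0 via (12.33,14.035): [(0, 12.1592) (15, 14.4412) (15, 36) (0, 36)]  |A|=340.4969
3. ⊥bis P2·P1 via (6.34,16.29): [(0, 18.8014) (12.1152, 14.0023) (15, 14.4412) (15, 36) (0, 36)]  |A|=300.2612
4. ⊥bis P2·P3 via (7.715,28.12): [(1.9968, 18.0104) (12.1152, 14.0023) (15, 14.4412) (15, 36) (12.1721, 36)]  |A|=173.6046
5. ⊥bis P2·P4 via (6.345,19): [(3.439, 20.5602) (14.8723, 14.4218) (15, 14.4412) (15, 36) (12.1721, 36)]  |A|=146.9546
6. canonical 5-gon: [(3.439, 20.5602) (14.8723, 14.4218) (15, 14.4412) (15, 36) (12.1721, 36)]
7. shoelace: 146.9546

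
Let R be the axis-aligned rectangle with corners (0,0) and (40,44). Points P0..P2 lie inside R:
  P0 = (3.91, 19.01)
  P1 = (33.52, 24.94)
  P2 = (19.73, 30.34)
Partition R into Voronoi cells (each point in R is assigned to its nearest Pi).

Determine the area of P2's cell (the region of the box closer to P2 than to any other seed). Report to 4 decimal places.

1. box [0,40]×[0,44]: [(0, 0) (40, 0) (40, 44) (0, 44)]
2. ⊥bis P2·P0 via (11.82,24.675): [(0, 41.1792) (29.4918, 0) (40, 0) (40, 44) (0, 44)]  |A|=1152.776
3. ⊥bis P2·P1 via (26.625,27.64): [(0, 41.1792) (20.6409, 12.3584) (33.0314, 44) (0, 44)]  |A|=551.6947
4. canonical 4-gon: [(0, 41.1792) (20.6409, 12.3584) (33.0314, 44) (0, 44)]
5. shoelace: 551.6947

Area of P2's cell: 551.6947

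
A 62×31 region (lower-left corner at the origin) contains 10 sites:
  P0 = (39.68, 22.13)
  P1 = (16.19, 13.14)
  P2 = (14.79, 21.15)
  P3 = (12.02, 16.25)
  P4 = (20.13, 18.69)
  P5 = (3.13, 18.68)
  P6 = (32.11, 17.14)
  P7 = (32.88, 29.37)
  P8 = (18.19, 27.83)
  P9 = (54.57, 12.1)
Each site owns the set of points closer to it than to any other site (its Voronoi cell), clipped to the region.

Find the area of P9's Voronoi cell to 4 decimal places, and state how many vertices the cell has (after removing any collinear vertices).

Area of P9's cell: 472.6779 (5 vertices)

1. box [0,62]×[0,31]: [(0, 0) (62, 0) (62, 31) (0, 31)]
2. ⊥bis P9·P0 via (47.125,17.115): [(35.5962, 0) (62, 0) (62, 31) (56.478, 31)]  |A|=494.8491
3. ⊥bis P9·P1 via (35.38,12.62): [(35.5962, 0) (62, 0) (62, 31) (56.478, 31)]  |A|=494.8491
4. ⊥bis P9·P2 via (34.68,16.625): [(35.5962, 0) (62, 0) (62, 31) (56.478, 31)]  |A|=494.8491
5. ⊥bis P9·P3 via (33.295,14.175): [(35.5962, 0) (62, 0) (62, 31) (56.478, 31)]  |A|=494.8491
6. ⊥bis P9·P4 via (37.35,15.395): [(35.5962, 0) (62, 0) (62, 31) (56.478, 31)]  |A|=494.8491
7. ⊥bis P9·P5 via (28.85,15.39): [(35.5962, 0) (62, 0) (62, 31) (56.478, 31)]  |A|=494.8491
8. ⊥bis P9·P6 via (43.34,14.62): [(42.2888, 9.9354) (40.0593, 0) (62, 0) (62, 31) (56.478, 31)]  |A|=472.6779
9. ⊥bis P9·P7 via (43.725,20.735): [(42.2888, 9.9354) (40.0593, 0) (62, 0) (62, 31) (56.478, 31)]  |A|=472.6779
10. ⊥bis P9·P8 via (36.38,19.965): [(42.2888, 9.9354) (40.0593, 0) (62, 0) (62, 31) (56.478, 31)]  |A|=472.6779
11. canonical 5-gon: [(42.2888, 9.9354) (40.0593, 0) (62, 0) (62, 31) (56.478, 31)]
12. shoelace: 472.6779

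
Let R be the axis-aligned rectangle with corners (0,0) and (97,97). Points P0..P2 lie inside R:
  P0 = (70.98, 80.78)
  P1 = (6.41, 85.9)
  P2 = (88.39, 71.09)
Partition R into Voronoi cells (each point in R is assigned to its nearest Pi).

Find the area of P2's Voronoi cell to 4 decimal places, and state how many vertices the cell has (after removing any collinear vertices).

Area of P2's cell: 3160.7141 (4 vertices)

1. box [0,97]×[0,97]: [(0, 0) (97, 0) (97, 97) (0, 97)]
2. ⊥bis P2·P0 via (79.685,75.935): [(37.4213, 0) (97, 0) (97, 97) (91.4093, 97)]  |A|=3160.7141
3. ⊥bis P2·P1 via (47.4,78.495): [(37.4213, 0) (97, 0) (97, 97) (91.4093, 97)]  |A|=3160.7141
4. canonical 4-gon: [(37.4213, 0) (97, 0) (97, 97) (91.4093, 97)]
5. shoelace: 3160.7141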